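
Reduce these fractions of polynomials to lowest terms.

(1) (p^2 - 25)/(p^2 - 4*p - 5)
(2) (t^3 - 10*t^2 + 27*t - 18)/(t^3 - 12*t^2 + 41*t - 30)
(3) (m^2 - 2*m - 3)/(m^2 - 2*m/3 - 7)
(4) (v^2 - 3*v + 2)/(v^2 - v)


(1) = (p + 5)/(p + 1)
(2) = (t - 3)/(t - 5)
(3) = (3*m + 3)/(3*m + 7)
(4) = (v - 2)/v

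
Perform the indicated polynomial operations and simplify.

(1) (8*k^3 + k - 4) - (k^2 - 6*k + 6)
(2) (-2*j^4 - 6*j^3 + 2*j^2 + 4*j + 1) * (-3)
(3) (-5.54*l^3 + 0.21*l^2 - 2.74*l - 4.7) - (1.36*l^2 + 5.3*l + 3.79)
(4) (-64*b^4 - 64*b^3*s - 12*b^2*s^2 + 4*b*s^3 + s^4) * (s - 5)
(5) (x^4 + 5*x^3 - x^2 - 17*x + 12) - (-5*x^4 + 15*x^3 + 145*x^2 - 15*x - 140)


(1) = 8*k^3 - k^2 + 7*k - 10
(2) = 6*j^4 + 18*j^3 - 6*j^2 - 12*j - 3
(3) = -5.54*l^3 - 1.15*l^2 - 8.04*l - 8.49
(4) = -64*b^4*s + 320*b^4 - 64*b^3*s^2 + 320*b^3*s - 12*b^2*s^3 + 60*b^2*s^2 + 4*b*s^4 - 20*b*s^3 + s^5 - 5*s^4
(5) = 6*x^4 - 10*x^3 - 146*x^2 - 2*x + 152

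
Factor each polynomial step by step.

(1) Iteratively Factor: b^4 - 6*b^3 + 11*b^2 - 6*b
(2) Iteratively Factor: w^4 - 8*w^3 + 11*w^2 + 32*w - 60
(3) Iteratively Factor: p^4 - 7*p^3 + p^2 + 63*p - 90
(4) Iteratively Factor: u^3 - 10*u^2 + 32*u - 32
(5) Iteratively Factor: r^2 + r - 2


(1) = (b - 2)*(b^3 - 4*b^2 + 3*b) = (b - 2)*(b - 1)*(b^2 - 3*b) = (b - 3)*(b - 2)*(b - 1)*(b)
(2) = (w - 3)*(w^3 - 5*w^2 - 4*w + 20) = (w - 5)*(w - 3)*(w^2 - 4) = (w - 5)*(w - 3)*(w - 2)*(w + 2)
(3) = (p - 5)*(p^3 - 2*p^2 - 9*p + 18) = (p - 5)*(p - 3)*(p^2 + p - 6) = (p - 5)*(p - 3)*(p - 2)*(p + 3)
(4) = (u - 2)*(u^2 - 8*u + 16) = (u - 4)*(u - 2)*(u - 4)
(5) = (r + 2)*(r - 1)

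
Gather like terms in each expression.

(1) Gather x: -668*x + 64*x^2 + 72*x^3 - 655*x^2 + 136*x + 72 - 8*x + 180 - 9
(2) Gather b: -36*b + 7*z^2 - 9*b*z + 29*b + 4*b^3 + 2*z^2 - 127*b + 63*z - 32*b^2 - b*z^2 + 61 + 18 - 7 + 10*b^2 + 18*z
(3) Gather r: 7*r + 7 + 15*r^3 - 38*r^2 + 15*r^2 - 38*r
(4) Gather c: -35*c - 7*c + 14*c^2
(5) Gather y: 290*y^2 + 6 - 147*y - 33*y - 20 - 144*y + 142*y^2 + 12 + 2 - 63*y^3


(1) = 72*x^3 - 591*x^2 - 540*x + 243
(2) = 4*b^3 - 22*b^2 + b*(-z^2 - 9*z - 134) + 9*z^2 + 81*z + 72
(3) = 15*r^3 - 23*r^2 - 31*r + 7
(4) = 14*c^2 - 42*c
(5) = -63*y^3 + 432*y^2 - 324*y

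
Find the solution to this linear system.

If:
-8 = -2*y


Then:
y = 4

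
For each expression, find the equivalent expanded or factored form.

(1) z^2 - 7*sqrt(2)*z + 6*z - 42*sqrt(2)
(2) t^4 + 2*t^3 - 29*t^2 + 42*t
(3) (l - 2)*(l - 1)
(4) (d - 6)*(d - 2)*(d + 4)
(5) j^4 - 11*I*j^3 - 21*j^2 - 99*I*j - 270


(1) = (z + 6)*(z - 7*sqrt(2))
(2) = t*(t - 3)*(t - 2)*(t + 7)
(3) = l^2 - 3*l + 2
(4) = d^3 - 4*d^2 - 20*d + 48
(5) = (j - 6*I)*(j - 5*I)*(j - 3*I)*(j + 3*I)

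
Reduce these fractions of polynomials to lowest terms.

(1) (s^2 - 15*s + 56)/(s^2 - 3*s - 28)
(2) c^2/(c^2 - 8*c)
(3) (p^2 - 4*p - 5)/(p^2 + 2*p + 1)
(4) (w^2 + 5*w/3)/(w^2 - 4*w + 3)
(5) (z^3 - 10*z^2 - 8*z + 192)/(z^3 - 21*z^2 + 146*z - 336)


(1) = (s - 8)/(s + 4)
(2) = c/(c - 8)
(3) = (p - 5)/(p + 1)
(4) = (3*w^2 + 5*w)/(3*w^2 - 12*w + 9)
(5) = (z + 4)/(z - 7)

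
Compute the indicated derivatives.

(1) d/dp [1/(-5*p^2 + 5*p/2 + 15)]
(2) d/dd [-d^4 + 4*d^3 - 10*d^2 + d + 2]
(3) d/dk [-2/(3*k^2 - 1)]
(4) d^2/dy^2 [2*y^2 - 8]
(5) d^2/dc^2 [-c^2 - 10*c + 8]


(1) = 2*(4*p - 1)/(5*(-2*p^2 + p + 6)^2)
(2) = -4*d^3 + 12*d^2 - 20*d + 1
(3) = 12*k/(3*k^2 - 1)^2
(4) = 4
(5) = -2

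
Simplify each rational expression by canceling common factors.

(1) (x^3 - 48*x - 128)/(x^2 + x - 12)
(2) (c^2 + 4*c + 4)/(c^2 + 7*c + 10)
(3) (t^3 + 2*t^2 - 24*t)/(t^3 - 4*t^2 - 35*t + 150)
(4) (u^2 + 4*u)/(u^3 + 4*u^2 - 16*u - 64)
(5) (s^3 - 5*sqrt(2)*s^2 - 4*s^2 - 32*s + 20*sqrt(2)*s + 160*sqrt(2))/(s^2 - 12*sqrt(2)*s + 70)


(1) = (x^2 - 4*x - 32)/(x - 3)
(2) = (c + 2)/(c + 5)
(3) = (t^2 - 4*t)/(t^2 - 10*t + 25)
(4) = u/(u^2 - 16)
(5) = (s^2 - 4*s - 32)/(s - 7*sqrt(2))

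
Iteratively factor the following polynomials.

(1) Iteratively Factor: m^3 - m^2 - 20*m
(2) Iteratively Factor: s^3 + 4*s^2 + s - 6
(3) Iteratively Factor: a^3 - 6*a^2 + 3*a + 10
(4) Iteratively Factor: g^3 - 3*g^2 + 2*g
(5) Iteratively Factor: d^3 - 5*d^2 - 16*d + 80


(1) = (m)*(m^2 - m - 20) = m*(m + 4)*(m - 5)
(2) = (s - 1)*(s^2 + 5*s + 6) = (s - 1)*(s + 2)*(s + 3)
(3) = (a - 2)*(a^2 - 4*a - 5) = (a - 2)*(a + 1)*(a - 5)
(4) = (g)*(g^2 - 3*g + 2) = g*(g - 1)*(g - 2)
(5) = (d - 4)*(d^2 - d - 20) = (d - 5)*(d - 4)*(d + 4)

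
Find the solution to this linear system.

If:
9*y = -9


Then:
y = -1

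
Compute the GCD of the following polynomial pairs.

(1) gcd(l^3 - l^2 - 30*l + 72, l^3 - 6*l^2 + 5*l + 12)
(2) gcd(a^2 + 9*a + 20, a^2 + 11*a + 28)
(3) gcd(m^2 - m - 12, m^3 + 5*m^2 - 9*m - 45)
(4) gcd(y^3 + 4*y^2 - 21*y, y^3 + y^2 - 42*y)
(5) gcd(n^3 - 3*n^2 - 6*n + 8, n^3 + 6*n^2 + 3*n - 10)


(1) = gcd((l - 4)*(l - 3)*(l + 6), (l - 4)*(l - 3)*(l + 1)) = l^2 - 7*l + 12
(2) = gcd((a + 4)*(a + 5), (a + 4)*(a + 7)) = a + 4
(3) = gcd((m - 4)*(m + 3), (m - 3)*(m + 3)*(m + 5)) = m + 3
(4) = y^2 + 7*y
(5) = gcd((n - 4)*(n - 1)*(n + 2), (n - 1)*(n + 2)*(n + 5)) = n^2 + n - 2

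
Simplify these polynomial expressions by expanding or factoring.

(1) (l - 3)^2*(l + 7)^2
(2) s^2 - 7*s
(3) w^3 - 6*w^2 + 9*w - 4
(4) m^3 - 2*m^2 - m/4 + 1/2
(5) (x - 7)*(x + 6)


(1) = l^4 + 8*l^3 - 26*l^2 - 168*l + 441
(2) = s*(s - 7)
(3) = (w - 4)*(w - 1)^2
(4) = (m - 2)*(m - 1/2)*(m + 1/2)
(5) = x^2 - x - 42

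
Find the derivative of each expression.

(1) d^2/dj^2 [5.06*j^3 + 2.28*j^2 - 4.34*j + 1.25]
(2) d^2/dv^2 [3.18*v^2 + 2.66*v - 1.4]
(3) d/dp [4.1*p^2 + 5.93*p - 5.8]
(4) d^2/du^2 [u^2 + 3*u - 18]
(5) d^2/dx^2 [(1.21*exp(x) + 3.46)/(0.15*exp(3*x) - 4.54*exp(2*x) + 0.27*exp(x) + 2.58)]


(1) = 30.36*j + 4.56
(2) = 6.36000000000000
(3) = 8.2*p + 5.93
(4) = 2
(5) = (0.1089*exp(6*x) - 1.77138*exp(5*x) - 1.174844*exp(4*x) + 280.940512*exp(3*x) + 60.262848*exp(2*x) + 161.520036*exp(x) + 5.644008)*exp(x)/(0.003375*exp(9*x) - 0.30645*exp(8*x) + 9.293445*exp(7*x) - 94.505734*exp(6*x) + 6.186321*exp(5*x) + 159.167826*exp(4*x) - 15.960321*exp(3*x) - 90.095922*exp(2*x) + 5.391684*exp(x) + 17.173512)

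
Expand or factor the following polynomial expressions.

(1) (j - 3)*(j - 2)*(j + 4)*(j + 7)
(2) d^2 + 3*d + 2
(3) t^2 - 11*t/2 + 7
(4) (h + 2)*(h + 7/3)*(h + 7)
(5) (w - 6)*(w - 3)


(1) = j^4 + 6*j^3 - 21*j^2 - 74*j + 168
(2) = (d + 1)*(d + 2)
(3) = (t - 7/2)*(t - 2)
(4) = h^3 + 34*h^2/3 + 35*h + 98/3
(5) = w^2 - 9*w + 18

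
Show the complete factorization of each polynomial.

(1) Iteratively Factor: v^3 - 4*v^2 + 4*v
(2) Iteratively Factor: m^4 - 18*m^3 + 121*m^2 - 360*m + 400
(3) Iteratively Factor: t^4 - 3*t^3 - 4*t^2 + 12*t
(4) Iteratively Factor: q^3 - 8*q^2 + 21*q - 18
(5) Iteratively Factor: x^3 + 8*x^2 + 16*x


(1) = (v - 2)*(v^2 - 2*v) = v*(v - 2)*(v - 2)
(2) = (m - 5)*(m^3 - 13*m^2 + 56*m - 80) = (m - 5)*(m - 4)*(m^2 - 9*m + 20) = (m - 5)*(m - 4)^2*(m - 5)
(3) = (t + 2)*(t^3 - 5*t^2 + 6*t) = (t - 2)*(t + 2)*(t^2 - 3*t) = (t - 3)*(t - 2)*(t + 2)*(t)
(4) = (q - 3)*(q^2 - 5*q + 6) = (q - 3)*(q - 2)*(q - 3)
(5) = (x + 4)*(x^2 + 4*x) = (x + 4)^2*(x)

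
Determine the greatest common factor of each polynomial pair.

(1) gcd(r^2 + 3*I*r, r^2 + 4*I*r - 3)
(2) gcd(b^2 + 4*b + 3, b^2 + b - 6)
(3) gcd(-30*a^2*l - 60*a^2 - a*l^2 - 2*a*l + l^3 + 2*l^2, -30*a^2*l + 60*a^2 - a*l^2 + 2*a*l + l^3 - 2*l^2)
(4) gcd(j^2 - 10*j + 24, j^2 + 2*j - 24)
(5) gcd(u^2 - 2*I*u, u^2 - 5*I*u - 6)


(1) = r + 3*I
(2) = gcd((b + 1)*(b + 3), (b - 2)*(b + 3)) = b + 3
(3) = 30*a^2 + a*l - l^2
(4) = gcd((j - 6)*(j - 4), (j - 4)*(j + 6)) = j - 4
(5) = gcd(u*(u - 2*I), (u - 3*I)*(u - 2*I)) = u - 2*I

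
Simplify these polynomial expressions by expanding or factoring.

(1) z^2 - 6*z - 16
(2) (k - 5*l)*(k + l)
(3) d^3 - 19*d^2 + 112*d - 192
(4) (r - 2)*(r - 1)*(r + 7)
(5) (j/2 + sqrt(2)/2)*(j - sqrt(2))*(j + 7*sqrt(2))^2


(1) = (z - 8)*(z + 2)
(2) = k^2 - 4*k*l - 5*l^2
(3) = (d - 8)^2*(d - 3)
(4) = r^3 + 4*r^2 - 19*r + 14
(5) = j^4/2 + 7*sqrt(2)*j^3 + 48*j^2 - 14*sqrt(2)*j - 98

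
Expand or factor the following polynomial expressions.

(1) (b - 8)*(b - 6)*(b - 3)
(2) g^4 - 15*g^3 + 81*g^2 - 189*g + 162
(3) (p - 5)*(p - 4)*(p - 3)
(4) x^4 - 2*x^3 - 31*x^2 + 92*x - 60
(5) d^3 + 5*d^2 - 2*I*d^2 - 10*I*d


(1) = b^3 - 17*b^2 + 90*b - 144
(2) = (g - 6)*(g - 3)^3
(3) = p^3 - 12*p^2 + 47*p - 60
(4) = (x - 5)*(x - 2)*(x - 1)*(x + 6)
(5) = d*(d + 5)*(d - 2*I)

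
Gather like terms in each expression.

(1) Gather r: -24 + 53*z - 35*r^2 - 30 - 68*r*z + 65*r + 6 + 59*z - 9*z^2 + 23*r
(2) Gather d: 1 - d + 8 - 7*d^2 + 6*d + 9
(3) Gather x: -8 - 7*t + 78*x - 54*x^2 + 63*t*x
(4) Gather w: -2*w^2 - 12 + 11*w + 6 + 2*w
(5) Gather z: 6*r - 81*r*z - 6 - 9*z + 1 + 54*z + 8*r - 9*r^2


(1) = -35*r^2 + r*(88 - 68*z) - 9*z^2 + 112*z - 48
(2) = -7*d^2 + 5*d + 18
(3) = -7*t - 54*x^2 + x*(63*t + 78) - 8
(4) = -2*w^2 + 13*w - 6
(5) = -9*r^2 + 14*r + z*(45 - 81*r) - 5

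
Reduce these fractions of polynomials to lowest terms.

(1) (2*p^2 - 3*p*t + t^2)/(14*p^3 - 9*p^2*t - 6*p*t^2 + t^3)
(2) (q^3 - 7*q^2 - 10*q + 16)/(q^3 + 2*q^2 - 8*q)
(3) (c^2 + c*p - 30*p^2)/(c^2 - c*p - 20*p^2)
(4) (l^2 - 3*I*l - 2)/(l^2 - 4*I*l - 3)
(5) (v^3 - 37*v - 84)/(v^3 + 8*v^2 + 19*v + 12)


(1) = (2*p - t)/(14*p^2 + 5*p*t - t^2)
(2) = (q^3 - 7*q^2 - 10*q + 16)/(q^3 + 2*q^2 - 8*q)
(3) = (c + 6*p)/(c + 4*p)
(4) = (l - 2*I)/(l - 3*I)
(5) = (v - 7)/(v + 1)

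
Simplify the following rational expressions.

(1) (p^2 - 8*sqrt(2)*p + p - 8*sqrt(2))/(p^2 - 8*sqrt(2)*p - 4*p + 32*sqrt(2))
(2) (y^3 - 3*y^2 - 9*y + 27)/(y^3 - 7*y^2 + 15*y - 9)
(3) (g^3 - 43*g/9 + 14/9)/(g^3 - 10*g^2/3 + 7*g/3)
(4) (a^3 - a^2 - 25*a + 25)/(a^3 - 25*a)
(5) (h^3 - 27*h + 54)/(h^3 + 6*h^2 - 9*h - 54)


(1) = (p + 1)/(p - 4)
(2) = (y + 3)/(y - 1)
(3) = (9*g^3 - 43*g + 14)/(9*g^3 - 30*g^2 + 21*g)
(4) = (a - 1)/a
(5) = (h - 3)/(h + 3)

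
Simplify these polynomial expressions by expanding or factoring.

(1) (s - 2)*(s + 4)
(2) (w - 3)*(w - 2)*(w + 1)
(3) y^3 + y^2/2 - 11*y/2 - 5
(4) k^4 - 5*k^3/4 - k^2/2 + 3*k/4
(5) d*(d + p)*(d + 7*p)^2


(1) = s^2 + 2*s - 8
(2) = w^3 - 4*w^2 + w + 6
(3) = (y - 5/2)*(y + 1)*(y + 2)
(4) = k*(k - 1)^2*(k + 3/4)
(5) = d^4 + 15*d^3*p + 63*d^2*p^2 + 49*d*p^3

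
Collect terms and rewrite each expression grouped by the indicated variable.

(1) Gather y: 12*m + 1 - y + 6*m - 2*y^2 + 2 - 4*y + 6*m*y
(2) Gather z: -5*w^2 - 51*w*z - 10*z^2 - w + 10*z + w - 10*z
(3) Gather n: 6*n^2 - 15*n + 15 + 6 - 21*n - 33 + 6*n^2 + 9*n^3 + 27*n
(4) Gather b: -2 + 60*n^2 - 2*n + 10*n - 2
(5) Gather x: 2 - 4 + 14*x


(1) = 18*m - 2*y^2 + y*(6*m - 5) + 3
(2) = -5*w^2 - 51*w*z - 10*z^2
(3) = 9*n^3 + 12*n^2 - 9*n - 12
(4) = 60*n^2 + 8*n - 4
(5) = 14*x - 2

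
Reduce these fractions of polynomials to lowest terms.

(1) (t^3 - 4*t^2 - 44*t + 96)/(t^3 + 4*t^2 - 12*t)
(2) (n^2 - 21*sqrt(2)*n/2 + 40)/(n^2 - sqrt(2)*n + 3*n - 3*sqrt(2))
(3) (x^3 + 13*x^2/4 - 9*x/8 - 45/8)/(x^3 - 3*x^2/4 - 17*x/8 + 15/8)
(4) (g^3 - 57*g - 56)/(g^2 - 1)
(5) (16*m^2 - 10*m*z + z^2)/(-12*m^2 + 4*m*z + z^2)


(1) = (t - 8)/t
(2) = (2*n^2 - 21*sqrt(2)*n + 80)/(2*n^2 + n*(6 - 2*sqrt(2)) - 6*sqrt(2))
(3) = (x + 3)/(x - 1)
(4) = (g^2 - g - 56)/(g - 1)
(5) = (-8*m + z)/(6*m + z)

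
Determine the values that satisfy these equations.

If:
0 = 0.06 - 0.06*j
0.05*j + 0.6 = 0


Then:
No Solution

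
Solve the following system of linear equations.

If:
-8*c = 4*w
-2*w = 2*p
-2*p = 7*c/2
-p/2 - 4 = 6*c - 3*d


Then:
c = 0
d = 4/3
p = 0
w = 0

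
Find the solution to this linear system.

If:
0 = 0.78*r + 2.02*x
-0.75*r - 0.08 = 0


Then:
r = -0.11
x = 0.04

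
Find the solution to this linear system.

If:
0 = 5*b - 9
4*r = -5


Then:
b = 9/5
r = -5/4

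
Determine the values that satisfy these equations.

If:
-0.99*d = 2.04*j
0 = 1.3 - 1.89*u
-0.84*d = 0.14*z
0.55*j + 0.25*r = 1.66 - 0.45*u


Then:
d = -0.166666666666667*z
j = 0.0808823529411765*z
r = 5.40190476190476 - 0.177941176470588*z
u = 0.69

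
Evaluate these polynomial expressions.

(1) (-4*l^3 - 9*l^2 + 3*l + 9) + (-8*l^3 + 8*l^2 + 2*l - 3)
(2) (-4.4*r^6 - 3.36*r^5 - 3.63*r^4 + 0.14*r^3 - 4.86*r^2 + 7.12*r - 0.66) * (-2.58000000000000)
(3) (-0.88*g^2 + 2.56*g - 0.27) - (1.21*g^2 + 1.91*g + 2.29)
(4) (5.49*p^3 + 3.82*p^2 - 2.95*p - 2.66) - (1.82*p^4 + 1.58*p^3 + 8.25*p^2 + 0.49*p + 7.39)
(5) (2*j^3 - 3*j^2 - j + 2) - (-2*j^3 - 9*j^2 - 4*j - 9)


(1) = -12*l^3 - l^2 + 5*l + 6
(2) = 11.352*r^6 + 8.6688*r^5 + 9.3654*r^4 - 0.3612*r^3 + 12.5388*r^2 - 18.3696*r + 1.7028
(3) = -2.09*g^2 + 0.65*g - 2.56
(4) = -1.82*p^4 + 3.91*p^3 - 4.43*p^2 - 3.44*p - 10.05
(5) = 4*j^3 + 6*j^2 + 3*j + 11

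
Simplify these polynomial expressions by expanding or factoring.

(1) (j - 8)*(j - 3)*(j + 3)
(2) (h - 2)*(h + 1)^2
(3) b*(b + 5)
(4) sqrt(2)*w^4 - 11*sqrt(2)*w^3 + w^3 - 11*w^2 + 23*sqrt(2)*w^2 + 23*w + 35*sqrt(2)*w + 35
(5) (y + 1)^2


(1) = j^3 - 8*j^2 - 9*j + 72
(2) = h^3 - 3*h - 2
(3) = b^2 + 5*b
(4) = (w - 7)*(w - 5)*(w + 1)*(sqrt(2)*w + 1)
(5) = y^2 + 2*y + 1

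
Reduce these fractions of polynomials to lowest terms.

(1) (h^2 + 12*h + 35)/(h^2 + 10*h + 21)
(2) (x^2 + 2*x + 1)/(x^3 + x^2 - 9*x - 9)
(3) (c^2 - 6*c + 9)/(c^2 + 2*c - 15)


(1) = (h + 5)/(h + 3)
(2) = (x + 1)/(x^2 - 9)
(3) = (c - 3)/(c + 5)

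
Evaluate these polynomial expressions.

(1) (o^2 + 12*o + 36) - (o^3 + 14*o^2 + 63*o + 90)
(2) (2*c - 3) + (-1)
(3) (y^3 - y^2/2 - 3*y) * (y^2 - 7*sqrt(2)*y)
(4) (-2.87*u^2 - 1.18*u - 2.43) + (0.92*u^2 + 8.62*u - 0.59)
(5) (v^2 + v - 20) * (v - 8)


(1) = -o^3 - 13*o^2 - 51*o - 54
(2) = 2*c - 4
(3) = y^5 - 7*sqrt(2)*y^4 - y^4/2 - 3*y^3 + 7*sqrt(2)*y^3/2 + 21*sqrt(2)*y^2
(4) = -1.95*u^2 + 7.44*u - 3.02
(5) = v^3 - 7*v^2 - 28*v + 160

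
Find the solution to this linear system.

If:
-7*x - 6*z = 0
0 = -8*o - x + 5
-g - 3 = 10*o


Then:
g = -15*z/14 - 37/4
o = 3*z/28 + 5/8
x = -6*z/7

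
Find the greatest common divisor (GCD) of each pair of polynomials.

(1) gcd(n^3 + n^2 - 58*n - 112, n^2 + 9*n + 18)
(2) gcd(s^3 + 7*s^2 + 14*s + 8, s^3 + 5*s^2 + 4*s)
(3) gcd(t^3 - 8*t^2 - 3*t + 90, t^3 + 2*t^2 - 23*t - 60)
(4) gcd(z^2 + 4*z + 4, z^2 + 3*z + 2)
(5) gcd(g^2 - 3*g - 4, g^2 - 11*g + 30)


(1) = gcd((n - 8)*(n + 2)*(n + 7), (n + 3)*(n + 6)) = 1
(2) = gcd((s + 1)*(s + 2)*(s + 4), s*(s + 1)*(s + 4)) = s^2 + 5*s + 4
(3) = gcd((t - 6)*(t - 5)*(t + 3), (t - 5)*(t + 3)*(t + 4)) = t^2 - 2*t - 15
(4) = gcd((z + 2)^2, (z + 1)*(z + 2)) = z + 2
(5) = gcd((g - 4)*(g + 1), (g - 6)*(g - 5)) = 1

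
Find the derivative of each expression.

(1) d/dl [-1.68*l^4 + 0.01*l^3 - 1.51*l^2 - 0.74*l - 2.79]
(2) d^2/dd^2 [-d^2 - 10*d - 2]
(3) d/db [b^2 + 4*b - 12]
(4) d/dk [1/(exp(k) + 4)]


(1) = -6.72*l^3 + 0.03*l^2 - 3.02*l - 0.74
(2) = -2
(3) = 2*b + 4
(4) = -exp(k)/(exp(k) + 4)^2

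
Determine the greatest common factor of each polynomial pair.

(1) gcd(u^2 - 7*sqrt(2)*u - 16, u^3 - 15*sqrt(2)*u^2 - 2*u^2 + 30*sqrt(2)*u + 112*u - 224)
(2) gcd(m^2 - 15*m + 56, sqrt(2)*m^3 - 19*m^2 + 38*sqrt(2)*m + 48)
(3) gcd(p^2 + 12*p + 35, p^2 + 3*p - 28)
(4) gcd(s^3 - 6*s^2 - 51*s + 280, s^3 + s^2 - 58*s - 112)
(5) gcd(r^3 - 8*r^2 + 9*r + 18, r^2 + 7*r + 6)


(1) = gcd((u - 8*sqrt(2))*(u + sqrt(2)), (u - 2)*(u - 8*sqrt(2))*(u - 7*sqrt(2))) = u - 8*sqrt(2)
(2) = gcd((m - 8)*(m - 7), (m - 6*sqrt(2))*(m - 4*sqrt(2))*(sqrt(2)*m + 1)) = 1
(3) = gcd((p + 5)*(p + 7), (p - 4)*(p + 7)) = p + 7
(4) = s^2 - s - 56
(5) = r + 1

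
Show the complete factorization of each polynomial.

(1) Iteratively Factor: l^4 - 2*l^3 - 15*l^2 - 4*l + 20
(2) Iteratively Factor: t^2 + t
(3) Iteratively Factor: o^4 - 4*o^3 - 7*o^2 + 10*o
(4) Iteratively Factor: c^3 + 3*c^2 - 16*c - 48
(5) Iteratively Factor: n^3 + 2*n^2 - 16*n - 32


(1) = (l - 1)*(l^3 - l^2 - 16*l - 20) = (l - 5)*(l - 1)*(l^2 + 4*l + 4) = (l - 5)*(l - 1)*(l + 2)*(l + 2)
(2) = (t + 1)*(t)
(3) = (o + 2)*(o^3 - 6*o^2 + 5*o) = (o - 5)*(o + 2)*(o^2 - o) = (o - 5)*(o - 1)*(o + 2)*(o)
(4) = (c + 3)*(c^2 - 16) = (c - 4)*(c + 3)*(c + 4)
(5) = (n + 2)*(n^2 - 16) = (n - 4)*(n + 2)*(n + 4)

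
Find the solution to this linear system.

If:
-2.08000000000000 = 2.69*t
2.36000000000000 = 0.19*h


Then:
h = 12.42
t = -0.77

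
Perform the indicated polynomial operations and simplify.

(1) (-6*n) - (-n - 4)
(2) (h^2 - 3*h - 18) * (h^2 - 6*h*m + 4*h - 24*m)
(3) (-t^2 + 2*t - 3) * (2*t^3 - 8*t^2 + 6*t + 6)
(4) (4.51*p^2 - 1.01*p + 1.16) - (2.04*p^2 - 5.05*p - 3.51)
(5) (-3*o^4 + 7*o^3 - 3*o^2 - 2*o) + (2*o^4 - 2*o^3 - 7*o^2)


(1) = 4 - 5*n
(2) = h^4 - 6*h^3*m + h^3 - 6*h^2*m - 30*h^2 + 180*h*m - 72*h + 432*m
(3) = -2*t^5 + 12*t^4 - 28*t^3 + 30*t^2 - 6*t - 18
(4) = 2.47*p^2 + 4.04*p + 4.67
(5) = -o^4 + 5*o^3 - 10*o^2 - 2*o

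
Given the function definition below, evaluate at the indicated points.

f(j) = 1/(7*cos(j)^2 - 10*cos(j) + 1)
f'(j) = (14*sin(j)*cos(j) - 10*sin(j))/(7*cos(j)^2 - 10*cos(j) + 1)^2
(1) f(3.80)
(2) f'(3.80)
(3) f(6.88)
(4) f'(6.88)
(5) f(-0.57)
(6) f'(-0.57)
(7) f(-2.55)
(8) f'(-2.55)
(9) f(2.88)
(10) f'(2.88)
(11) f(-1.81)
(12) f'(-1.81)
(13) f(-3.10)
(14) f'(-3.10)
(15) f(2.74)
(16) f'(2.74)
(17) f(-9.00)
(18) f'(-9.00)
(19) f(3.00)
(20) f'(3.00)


(1) = 0.08
(2) = 0.07
(3) = -0.40
(4) = 0.14
(5) = -0.41
(6) = -0.16
(7) = 0.07
(8) = 0.06
(9) = 0.06
(10) = -0.02
(11) = 0.27
(12) = 0.91
(13) = 0.06
(14) = 0.00
(15) = 0.06
(16) = -0.03
(17) = 0.06
(18) = 0.04
(19) = 0.06
(20) = -0.01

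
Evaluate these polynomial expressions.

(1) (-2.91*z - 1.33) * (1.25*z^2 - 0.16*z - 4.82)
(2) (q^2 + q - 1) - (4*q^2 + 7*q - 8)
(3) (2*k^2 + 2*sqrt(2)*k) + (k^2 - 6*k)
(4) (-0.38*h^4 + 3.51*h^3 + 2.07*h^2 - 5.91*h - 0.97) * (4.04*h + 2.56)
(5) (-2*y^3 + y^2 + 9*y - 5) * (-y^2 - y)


(1) = -3.6375*z^3 - 1.1969*z^2 + 14.239*z + 6.4106
(2) = -3*q^2 - 6*q + 7
(3) = 3*k^2 - 6*k + 2*sqrt(2)*k
(4) = -1.5352*h^5 + 13.2076*h^4 + 17.3484*h^3 - 18.5772*h^2 - 19.0484*h - 2.4832
(5) = 2*y^5 + y^4 - 10*y^3 - 4*y^2 + 5*y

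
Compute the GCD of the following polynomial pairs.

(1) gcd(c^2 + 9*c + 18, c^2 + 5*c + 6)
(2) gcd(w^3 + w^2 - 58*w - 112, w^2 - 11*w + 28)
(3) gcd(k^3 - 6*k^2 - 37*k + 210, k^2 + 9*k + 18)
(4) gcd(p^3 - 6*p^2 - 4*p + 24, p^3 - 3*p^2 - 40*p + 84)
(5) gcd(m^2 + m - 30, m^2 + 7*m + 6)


(1) = c + 3
(2) = 1
(3) = k + 6
(4) = p - 2
(5) = m + 6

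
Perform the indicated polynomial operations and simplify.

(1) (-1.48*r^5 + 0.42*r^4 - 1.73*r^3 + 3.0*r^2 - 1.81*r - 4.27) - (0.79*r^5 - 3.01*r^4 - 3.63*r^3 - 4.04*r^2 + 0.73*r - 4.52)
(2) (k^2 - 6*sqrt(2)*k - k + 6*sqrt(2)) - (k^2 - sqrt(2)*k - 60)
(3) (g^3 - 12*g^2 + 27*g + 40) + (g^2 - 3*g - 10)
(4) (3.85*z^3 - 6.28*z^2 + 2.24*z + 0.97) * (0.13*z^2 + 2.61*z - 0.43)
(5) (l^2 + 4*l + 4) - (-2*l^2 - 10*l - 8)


(1) = -2.27*r^5 + 3.43*r^4 + 1.9*r^3 + 7.04*r^2 - 2.54*r + 0.25
(2) = -5*sqrt(2)*k - k + 6*sqrt(2) + 60
(3) = g^3 - 11*g^2 + 24*g + 30
(4) = 0.5005*z^5 + 9.2321*z^4 - 17.7551*z^3 + 8.6729*z^2 + 1.5685*z - 0.4171
(5) = 3*l^2 + 14*l + 12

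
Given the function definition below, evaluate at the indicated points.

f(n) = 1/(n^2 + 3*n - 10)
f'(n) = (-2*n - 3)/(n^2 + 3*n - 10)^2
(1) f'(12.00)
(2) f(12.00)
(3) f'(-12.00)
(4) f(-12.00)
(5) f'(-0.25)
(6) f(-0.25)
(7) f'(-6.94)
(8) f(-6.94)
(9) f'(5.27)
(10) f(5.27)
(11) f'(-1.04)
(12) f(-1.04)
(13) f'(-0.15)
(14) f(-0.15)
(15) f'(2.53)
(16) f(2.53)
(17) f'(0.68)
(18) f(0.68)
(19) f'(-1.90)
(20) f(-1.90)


(1) = -0.00
(2) = 0.01
(3) = 0.00
(4) = 0.01
(5) = -0.02
(6) = -0.09
(7) = 0.04
(8) = 0.06
(9) = -0.01
(10) = 0.03
(11) = -0.01
(12) = -0.08
(13) = -0.02
(14) = -0.10
(15) = -0.51
(16) = 0.25
(17) = -0.08
(18) = -0.13
(19) = 0.01
(20) = -0.08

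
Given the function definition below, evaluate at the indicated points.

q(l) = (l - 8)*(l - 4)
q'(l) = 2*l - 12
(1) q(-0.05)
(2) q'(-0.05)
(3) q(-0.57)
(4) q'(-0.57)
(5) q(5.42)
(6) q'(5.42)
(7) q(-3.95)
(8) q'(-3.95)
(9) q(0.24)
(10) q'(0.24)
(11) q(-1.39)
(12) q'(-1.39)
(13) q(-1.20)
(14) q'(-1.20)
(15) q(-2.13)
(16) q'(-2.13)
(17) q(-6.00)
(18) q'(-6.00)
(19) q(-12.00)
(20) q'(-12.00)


(1) = 32.60
(2) = -12.10
(3) = 39.16
(4) = -13.14
(5) = -3.66
(6) = -1.16
(7) = 95.00
(8) = -19.90
(9) = 29.18
(10) = -11.52
(11) = 50.61
(12) = -14.78
(13) = 47.84
(14) = -14.40
(15) = 62.10
(16) = -16.26
(17) = 140.00
(18) = -24.00
(19) = 320.00
(20) = -36.00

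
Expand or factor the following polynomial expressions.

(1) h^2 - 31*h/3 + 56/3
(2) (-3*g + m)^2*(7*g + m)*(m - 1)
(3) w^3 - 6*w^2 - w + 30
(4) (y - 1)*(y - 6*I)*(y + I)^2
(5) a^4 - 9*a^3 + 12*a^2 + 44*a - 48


(1) = (h - 8)*(h - 7/3)
(2) = 63*g^3*m - 63*g^3 - 33*g^2*m^2 + 33*g^2*m + g*m^3 - g*m^2 + m^4 - m^3
(3) = (w - 5)*(w - 3)*(w + 2)
(4) = y^4 - y^3 - 4*I*y^3 + 11*y^2 + 4*I*y^2 - 11*y + 6*I*y - 6*I
(5) = (a - 6)*(a - 4)*(a - 1)*(a + 2)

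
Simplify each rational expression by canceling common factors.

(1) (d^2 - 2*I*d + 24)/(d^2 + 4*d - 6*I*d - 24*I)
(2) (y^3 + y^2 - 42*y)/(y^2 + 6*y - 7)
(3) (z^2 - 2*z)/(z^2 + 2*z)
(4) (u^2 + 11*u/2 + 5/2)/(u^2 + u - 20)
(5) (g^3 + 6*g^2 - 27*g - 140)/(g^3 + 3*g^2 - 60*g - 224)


(1) = (d + 4*I)/(d + 4)
(2) = (y^2 - 6*y)/(y - 1)
(3) = (z - 2)/(z + 2)
(4) = (2*u + 1)/(2*u - 8)
(5) = (g - 5)/(g - 8)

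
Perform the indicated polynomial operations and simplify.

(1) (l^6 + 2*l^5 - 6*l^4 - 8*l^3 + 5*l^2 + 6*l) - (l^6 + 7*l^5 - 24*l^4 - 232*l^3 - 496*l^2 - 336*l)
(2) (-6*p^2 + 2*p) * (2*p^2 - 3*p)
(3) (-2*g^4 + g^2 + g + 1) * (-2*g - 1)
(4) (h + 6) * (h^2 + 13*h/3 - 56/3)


(1) = -5*l^5 + 18*l^4 + 224*l^3 + 501*l^2 + 342*l
(2) = -12*p^4 + 22*p^3 - 6*p^2
(3) = 4*g^5 + 2*g^4 - 2*g^3 - 3*g^2 - 3*g - 1
(4) = h^3 + 31*h^2/3 + 22*h/3 - 112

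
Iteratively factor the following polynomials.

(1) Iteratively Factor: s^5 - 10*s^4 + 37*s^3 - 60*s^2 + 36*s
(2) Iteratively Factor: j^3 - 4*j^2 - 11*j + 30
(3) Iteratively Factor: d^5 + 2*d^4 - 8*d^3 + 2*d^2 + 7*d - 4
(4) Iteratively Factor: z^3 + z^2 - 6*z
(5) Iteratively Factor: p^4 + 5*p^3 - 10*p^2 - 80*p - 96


(1) = (s - 2)*(s^4 - 8*s^3 + 21*s^2 - 18*s) = s*(s - 2)*(s^3 - 8*s^2 + 21*s - 18) = s*(s - 3)*(s - 2)*(s^2 - 5*s + 6) = s*(s - 3)*(s - 2)^2*(s - 3)
(2) = (j - 2)*(j^2 - 2*j - 15) = (j - 5)*(j - 2)*(j + 3)
(3) = (d - 1)*(d^4 + 3*d^3 - 5*d^2 - 3*d + 4) = (d - 1)*(d + 4)*(d^3 - d^2 - d + 1) = (d - 1)*(d + 1)*(d + 4)*(d^2 - 2*d + 1) = (d - 1)^2*(d + 1)*(d + 4)*(d - 1)
(4) = (z + 3)*(z^2 - 2*z) = (z - 2)*(z + 3)*(z)
(5) = (p + 2)*(p^3 + 3*p^2 - 16*p - 48) = (p + 2)*(p + 3)*(p^2 - 16) = (p + 2)*(p + 3)*(p + 4)*(p - 4)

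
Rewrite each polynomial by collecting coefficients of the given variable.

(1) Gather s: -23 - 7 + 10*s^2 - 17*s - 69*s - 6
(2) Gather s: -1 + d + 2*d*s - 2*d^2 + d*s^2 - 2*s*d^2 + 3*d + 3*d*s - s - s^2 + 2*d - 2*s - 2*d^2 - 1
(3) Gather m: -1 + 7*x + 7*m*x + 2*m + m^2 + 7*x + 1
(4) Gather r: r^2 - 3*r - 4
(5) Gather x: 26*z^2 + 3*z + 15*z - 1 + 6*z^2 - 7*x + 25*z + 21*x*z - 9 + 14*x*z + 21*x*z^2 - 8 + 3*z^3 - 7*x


(1) = 10*s^2 - 86*s - 36
(2) = -4*d^2 + 6*d + s^2*(d - 1) + s*(-2*d^2 + 5*d - 3) - 2
(3) = m^2 + m*(7*x + 2) + 14*x
(4) = r^2 - 3*r - 4
(5) = x*(21*z^2 + 35*z - 14) + 3*z^3 + 32*z^2 + 43*z - 18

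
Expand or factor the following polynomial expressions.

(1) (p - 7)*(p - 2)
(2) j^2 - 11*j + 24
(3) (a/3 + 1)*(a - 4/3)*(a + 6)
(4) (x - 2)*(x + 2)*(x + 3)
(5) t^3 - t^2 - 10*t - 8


(1) = p^2 - 9*p + 14
(2) = (j - 8)*(j - 3)
(3) = a^3/3 + 23*a^2/9 + 2*a - 8
(4) = x^3 + 3*x^2 - 4*x - 12
(5) = (t - 4)*(t + 1)*(t + 2)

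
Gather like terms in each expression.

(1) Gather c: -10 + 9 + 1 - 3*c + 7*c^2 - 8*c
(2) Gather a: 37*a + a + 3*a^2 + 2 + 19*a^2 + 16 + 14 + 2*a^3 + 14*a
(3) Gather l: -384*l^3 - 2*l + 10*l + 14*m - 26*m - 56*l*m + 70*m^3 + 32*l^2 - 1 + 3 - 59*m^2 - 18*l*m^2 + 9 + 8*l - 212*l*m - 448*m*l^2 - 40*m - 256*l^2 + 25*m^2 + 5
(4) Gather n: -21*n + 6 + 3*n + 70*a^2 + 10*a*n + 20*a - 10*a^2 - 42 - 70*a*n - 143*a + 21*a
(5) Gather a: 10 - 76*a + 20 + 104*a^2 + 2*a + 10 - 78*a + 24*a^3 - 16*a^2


(1) = 7*c^2 - 11*c
(2) = 2*a^3 + 22*a^2 + 52*a + 32
(3) = -384*l^3 + l^2*(-448*m - 224) + l*(-18*m^2 - 268*m + 16) + 70*m^3 - 34*m^2 - 52*m + 16
(4) = 60*a^2 - 102*a + n*(-60*a - 18) - 36
(5) = 24*a^3 + 88*a^2 - 152*a + 40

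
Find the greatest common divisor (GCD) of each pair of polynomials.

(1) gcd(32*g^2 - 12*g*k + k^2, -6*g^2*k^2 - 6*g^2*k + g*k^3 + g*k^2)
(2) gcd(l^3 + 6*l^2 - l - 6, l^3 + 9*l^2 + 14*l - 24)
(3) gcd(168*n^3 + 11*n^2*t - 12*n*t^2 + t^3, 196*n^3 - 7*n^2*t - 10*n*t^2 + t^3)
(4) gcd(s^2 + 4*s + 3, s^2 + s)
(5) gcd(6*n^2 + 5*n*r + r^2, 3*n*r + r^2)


(1) = 1
(2) = l^2 + 5*l - 6
(3) = gcd((-8*n + t)*(-7*n + t)*(3*n + t), (-7*n + t)^2*(4*n + t)) = -7*n + t
(4) = s + 1
(5) = gcd((2*n + r)*(3*n + r), r*(3*n + r)) = 3*n + r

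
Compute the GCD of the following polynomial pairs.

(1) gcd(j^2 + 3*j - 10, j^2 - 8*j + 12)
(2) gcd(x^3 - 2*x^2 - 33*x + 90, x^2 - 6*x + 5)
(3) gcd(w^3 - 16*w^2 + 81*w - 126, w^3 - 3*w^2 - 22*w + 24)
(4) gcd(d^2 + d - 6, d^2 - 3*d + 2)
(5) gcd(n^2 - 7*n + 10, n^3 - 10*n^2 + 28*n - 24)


(1) = j - 2
(2) = x - 5
(3) = gcd((w - 7)*(w - 6)*(w - 3), (w - 6)*(w - 1)*(w + 4)) = w - 6
(4) = gcd((d - 2)*(d + 3), (d - 2)*(d - 1)) = d - 2
(5) = n - 2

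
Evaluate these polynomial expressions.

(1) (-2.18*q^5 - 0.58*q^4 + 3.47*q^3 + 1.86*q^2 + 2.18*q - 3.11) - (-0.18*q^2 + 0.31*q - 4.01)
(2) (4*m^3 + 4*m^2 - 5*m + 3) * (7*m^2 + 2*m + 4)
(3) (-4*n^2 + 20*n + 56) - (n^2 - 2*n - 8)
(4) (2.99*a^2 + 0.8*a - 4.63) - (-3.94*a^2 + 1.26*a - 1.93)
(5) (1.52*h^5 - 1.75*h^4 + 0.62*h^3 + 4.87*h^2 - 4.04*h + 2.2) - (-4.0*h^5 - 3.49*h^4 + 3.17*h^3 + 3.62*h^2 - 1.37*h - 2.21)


(1) = -2.18*q^5 - 0.58*q^4 + 3.47*q^3 + 2.04*q^2 + 1.87*q + 0.9
(2) = 28*m^5 + 36*m^4 - 11*m^3 + 27*m^2 - 14*m + 12
(3) = -5*n^2 + 22*n + 64
(4) = 6.93*a^2 - 0.46*a - 2.7
(5) = 5.52*h^5 + 1.74*h^4 - 2.55*h^3 + 1.25*h^2 - 2.67*h + 4.41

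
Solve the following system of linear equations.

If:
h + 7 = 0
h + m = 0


Then:
h = -7
m = 7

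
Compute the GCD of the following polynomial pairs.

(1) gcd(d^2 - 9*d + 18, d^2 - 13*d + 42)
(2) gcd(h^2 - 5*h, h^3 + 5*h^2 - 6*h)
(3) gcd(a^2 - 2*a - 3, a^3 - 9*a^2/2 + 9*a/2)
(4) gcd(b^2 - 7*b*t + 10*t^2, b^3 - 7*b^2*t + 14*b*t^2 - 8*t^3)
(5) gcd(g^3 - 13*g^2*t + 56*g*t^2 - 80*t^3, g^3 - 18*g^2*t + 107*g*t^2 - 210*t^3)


(1) = d - 6
(2) = gcd(h*(h - 5), h*(h - 1)*(h + 6)) = h
(3) = gcd((a - 3)*(a + 1), a*(a - 3)*(a - 3/2)) = a - 3
(4) = gcd((b - 5*t)*(b - 2*t), (b - 4*t)*(b - 2*t)*(b - t)) = -b + 2*t
(5) = -g + 5*t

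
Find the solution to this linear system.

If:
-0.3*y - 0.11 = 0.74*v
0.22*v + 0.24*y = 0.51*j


Then:
j = 0.29570747217806*y - 0.0641229464758876
v = -0.405405405405405*y - 0.148648648648649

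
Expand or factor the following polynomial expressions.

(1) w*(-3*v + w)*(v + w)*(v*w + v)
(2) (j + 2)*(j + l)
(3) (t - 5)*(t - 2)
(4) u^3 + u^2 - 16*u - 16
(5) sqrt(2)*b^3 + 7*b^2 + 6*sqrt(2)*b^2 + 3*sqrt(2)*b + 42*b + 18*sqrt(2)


(1) = -3*v^3*w^2 - 3*v^3*w - 2*v^2*w^3 - 2*v^2*w^2 + v*w^4 + v*w^3
(2) = j^2 + j*l + 2*j + 2*l
(3) = t^2 - 7*t + 10
(4) = (u - 4)*(u + 1)*(u + 4)
(5) = (b + 6)*(b + 3*sqrt(2))*(sqrt(2)*b + 1)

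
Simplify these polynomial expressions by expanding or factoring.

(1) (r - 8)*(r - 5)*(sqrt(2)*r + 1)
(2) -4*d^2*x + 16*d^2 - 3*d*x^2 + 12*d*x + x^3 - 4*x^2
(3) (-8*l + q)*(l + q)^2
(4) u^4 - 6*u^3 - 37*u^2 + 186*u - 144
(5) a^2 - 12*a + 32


(1) = sqrt(2)*r^3 - 13*sqrt(2)*r^2 + r^2 - 13*r + 40*sqrt(2)*r + 40
(2) = (-4*d + x)*(d + x)*(x - 4)
(3) = -8*l^3 - 15*l^2*q - 6*l*q^2 + q^3
(4) = (u - 8)*(u - 3)*(u - 1)*(u + 6)
(5) = (a - 8)*(a - 4)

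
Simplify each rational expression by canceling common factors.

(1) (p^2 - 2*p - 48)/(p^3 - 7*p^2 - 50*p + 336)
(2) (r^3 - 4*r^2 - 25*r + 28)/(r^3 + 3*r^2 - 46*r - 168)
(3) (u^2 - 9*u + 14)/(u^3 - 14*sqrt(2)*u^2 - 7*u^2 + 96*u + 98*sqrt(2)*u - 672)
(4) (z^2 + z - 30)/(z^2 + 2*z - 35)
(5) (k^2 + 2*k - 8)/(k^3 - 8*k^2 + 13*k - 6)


(1) = (p + 6)/(p^2 + p - 42)
(2) = (r - 1)/(r + 6)
(3) = (u - 2)/(u^2 - 14*sqrt(2)*u + 96)
(4) = (z + 6)/(z + 7)
(5) = (k^2 + 2*k - 8)/(k^3 - 8*k^2 + 13*k - 6)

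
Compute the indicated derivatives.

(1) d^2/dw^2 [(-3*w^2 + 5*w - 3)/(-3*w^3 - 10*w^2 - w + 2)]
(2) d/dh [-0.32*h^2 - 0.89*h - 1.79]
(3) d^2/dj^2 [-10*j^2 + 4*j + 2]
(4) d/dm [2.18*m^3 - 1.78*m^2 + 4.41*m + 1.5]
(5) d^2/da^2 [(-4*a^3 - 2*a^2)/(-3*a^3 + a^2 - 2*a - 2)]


(1) = 2*(27*w^6 - 135*w^5 - 315*w^4 + 331*w^3 + 927*w^2 - 156*w + 65)/(27*w^9 + 270*w^8 + 927*w^7 + 1126*w^6 - 51*w^5 - 606*w^4 - 83*w^3 + 114*w^2 + 12*w - 8)
(2) = -0.64*h - 0.89
(3) = -20
(4) = 6.54*m^2 - 3.56*m + 4.41
(5) = 4*(15*a^6 - 36*a^5 - 90*a^4 - 28*a^3 + 30*a^2 + 24*a + 4)/(27*a^9 - 27*a^8 + 63*a^7 + 17*a^6 + 6*a^5 + 66*a^4 + 20*a^3 + 12*a^2 + 24*a + 8)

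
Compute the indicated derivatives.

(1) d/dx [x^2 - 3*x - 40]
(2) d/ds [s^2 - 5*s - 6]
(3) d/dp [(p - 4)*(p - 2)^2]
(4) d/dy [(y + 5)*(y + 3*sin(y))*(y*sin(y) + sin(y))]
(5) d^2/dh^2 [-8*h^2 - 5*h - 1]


(1) = 2*x - 3
(2) = 2*s - 5
(3) = (p - 2)*(3*p - 10)
(4) = (y + 1)*(y + 5)*(3*cos(y) + 1)*sin(y) + (y + 1)*(y + 3*sin(y))*sin(y) + (y + 5)*(y + 3*sin(y))*(y*cos(y) + sqrt(2)*sin(y + pi/4))
(5) = -16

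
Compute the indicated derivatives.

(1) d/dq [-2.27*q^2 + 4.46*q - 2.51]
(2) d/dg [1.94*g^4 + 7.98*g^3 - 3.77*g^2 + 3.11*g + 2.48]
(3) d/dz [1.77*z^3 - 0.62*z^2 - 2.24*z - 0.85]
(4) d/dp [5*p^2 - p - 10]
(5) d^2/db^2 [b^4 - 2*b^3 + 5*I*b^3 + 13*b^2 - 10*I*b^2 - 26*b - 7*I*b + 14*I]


(1) = 4.46 - 4.54*q
(2) = 7.76*g^3 + 23.94*g^2 - 7.54*g + 3.11
(3) = 5.31*z^2 - 1.24*z - 2.24
(4) = 10*p - 1
(5) = 12*b^2 + b*(-12 + 30*I) + 26 - 20*I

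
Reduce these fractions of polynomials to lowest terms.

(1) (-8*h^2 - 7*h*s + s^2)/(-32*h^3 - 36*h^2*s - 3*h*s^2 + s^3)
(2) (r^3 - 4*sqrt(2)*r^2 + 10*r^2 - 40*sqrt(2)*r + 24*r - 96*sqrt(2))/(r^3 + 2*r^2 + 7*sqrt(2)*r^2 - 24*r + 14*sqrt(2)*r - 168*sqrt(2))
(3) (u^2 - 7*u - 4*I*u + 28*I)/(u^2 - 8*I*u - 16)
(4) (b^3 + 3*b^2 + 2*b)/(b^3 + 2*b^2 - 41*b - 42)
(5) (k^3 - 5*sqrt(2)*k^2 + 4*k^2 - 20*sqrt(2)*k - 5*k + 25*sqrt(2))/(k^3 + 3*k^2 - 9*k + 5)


(1) = 1/(4*h + s)
(2) = (r^2 + r*(4 - 4*sqrt(2)) - 16*sqrt(2))/(r^2 + r*(-4 + 7*sqrt(2)) - 28*sqrt(2))
(3) = (u - 7)/(u - 4*I)
(4) = (b^2 + 2*b)/(b^2 + b - 42)
(5) = (k - 5*sqrt(2))/(k - 1)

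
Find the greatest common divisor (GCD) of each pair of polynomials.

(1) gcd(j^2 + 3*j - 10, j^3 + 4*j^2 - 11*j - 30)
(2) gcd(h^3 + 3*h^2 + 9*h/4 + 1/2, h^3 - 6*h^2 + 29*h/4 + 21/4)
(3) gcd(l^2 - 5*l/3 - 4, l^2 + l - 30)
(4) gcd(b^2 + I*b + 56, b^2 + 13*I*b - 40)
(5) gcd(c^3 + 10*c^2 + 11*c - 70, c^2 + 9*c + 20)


(1) = j + 5
(2) = h + 1/2
(3) = gcd((l - 3)*(l + 4/3), (l - 5)*(l + 6)) = 1
(4) = gcd((b - 7*I)*(b + 8*I), (b + 5*I)*(b + 8*I)) = b + 8*I
(5) = gcd((c - 2)*(c + 5)*(c + 7), (c + 4)*(c + 5)) = c + 5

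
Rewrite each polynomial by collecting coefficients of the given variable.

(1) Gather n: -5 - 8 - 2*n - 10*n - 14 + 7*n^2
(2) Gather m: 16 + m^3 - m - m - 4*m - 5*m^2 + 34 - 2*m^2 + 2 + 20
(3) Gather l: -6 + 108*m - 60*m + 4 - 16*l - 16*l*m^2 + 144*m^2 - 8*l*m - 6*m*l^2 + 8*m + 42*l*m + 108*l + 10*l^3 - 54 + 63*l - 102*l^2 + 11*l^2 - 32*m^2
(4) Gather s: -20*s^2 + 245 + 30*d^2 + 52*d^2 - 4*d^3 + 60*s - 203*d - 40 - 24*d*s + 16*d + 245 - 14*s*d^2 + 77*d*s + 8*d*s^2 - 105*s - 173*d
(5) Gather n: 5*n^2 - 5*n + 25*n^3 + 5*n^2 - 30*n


(1) = 7*n^2 - 12*n - 27
(2) = m^3 - 7*m^2 - 6*m + 72
(3) = 10*l^3 + l^2*(-6*m - 91) + l*(-16*m^2 + 34*m + 155) + 112*m^2 + 56*m - 56
(4) = -4*d^3 + 82*d^2 - 360*d + s^2*(8*d - 20) + s*(-14*d^2 + 53*d - 45) + 450
(5) = 25*n^3 + 10*n^2 - 35*n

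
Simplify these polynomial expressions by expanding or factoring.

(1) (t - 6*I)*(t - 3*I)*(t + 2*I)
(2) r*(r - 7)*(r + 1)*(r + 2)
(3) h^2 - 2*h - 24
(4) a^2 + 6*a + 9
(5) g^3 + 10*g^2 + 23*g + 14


(1) = t^3 - 7*I*t^2 - 36*I
(2) = r^4 - 4*r^3 - 19*r^2 - 14*r
(3) = (h - 6)*(h + 4)
(4) = (a + 3)^2
(5) = (g + 1)*(g + 2)*(g + 7)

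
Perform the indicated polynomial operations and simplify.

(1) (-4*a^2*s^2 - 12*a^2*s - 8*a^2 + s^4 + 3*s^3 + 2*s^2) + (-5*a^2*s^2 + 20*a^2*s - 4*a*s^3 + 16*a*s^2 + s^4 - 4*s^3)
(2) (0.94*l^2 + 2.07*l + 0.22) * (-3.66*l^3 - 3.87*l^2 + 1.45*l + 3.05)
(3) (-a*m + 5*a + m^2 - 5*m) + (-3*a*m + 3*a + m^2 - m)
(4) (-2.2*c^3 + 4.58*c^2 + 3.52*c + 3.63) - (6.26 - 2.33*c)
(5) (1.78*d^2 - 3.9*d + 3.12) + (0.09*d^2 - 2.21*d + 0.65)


(1) = -9*a^2*s^2 + 8*a^2*s - 8*a^2 - 4*a*s^3 + 16*a*s^2 + 2*s^4 - s^3 + 2*s^2
(2) = -3.4404*l^5 - 11.214*l^4 - 7.4531*l^3 + 5.0171*l^2 + 6.6325*l + 0.671
(3) = -4*a*m + 8*a + 2*m^2 - 6*m
(4) = -2.2*c^3 + 4.58*c^2 + 5.85*c - 2.63
(5) = 1.87*d^2 - 6.11*d + 3.77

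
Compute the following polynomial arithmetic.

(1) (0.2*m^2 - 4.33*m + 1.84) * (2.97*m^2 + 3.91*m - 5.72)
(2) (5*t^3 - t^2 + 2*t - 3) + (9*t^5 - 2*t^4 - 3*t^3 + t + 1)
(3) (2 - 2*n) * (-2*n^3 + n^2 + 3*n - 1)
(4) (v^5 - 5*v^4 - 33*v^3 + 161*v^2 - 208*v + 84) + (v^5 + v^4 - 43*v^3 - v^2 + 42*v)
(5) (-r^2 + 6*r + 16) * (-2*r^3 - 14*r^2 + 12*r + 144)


(1) = 0.594*m^4 - 12.0781*m^3 - 12.6095*m^2 + 31.962*m - 10.5248
(2) = 9*t^5 - 2*t^4 + 2*t^3 - t^2 + 3*t - 2
(3) = 4*n^4 - 6*n^3 - 4*n^2 + 8*n - 2
(4) = 2*v^5 - 4*v^4 - 76*v^3 + 160*v^2 - 166*v + 84
(5) = 2*r^5 + 2*r^4 - 128*r^3 - 296*r^2 + 1056*r + 2304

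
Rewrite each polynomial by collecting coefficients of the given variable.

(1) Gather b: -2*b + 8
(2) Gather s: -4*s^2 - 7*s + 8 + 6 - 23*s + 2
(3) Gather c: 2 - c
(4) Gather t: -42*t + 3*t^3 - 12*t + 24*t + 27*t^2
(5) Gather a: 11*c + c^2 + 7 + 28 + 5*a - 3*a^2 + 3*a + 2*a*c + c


(1) = 8 - 2*b
(2) = -4*s^2 - 30*s + 16
(3) = 2 - c
(4) = 3*t^3 + 27*t^2 - 30*t
(5) = -3*a^2 + a*(2*c + 8) + c^2 + 12*c + 35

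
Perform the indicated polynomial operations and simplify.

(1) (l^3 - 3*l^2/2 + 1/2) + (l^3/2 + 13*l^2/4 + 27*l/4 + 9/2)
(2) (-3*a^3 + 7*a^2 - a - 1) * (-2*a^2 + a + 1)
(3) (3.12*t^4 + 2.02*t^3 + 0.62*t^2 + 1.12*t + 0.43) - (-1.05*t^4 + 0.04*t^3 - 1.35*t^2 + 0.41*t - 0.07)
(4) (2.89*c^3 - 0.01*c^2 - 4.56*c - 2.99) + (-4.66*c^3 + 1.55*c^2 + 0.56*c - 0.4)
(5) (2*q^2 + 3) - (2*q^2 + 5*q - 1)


(1) = 3*l^3/2 + 7*l^2/4 + 27*l/4 + 5
(2) = 6*a^5 - 17*a^4 + 6*a^3 + 8*a^2 - 2*a - 1
(3) = 4.17*t^4 + 1.98*t^3 + 1.97*t^2 + 0.71*t + 0.5
(4) = -1.77*c^3 + 1.54*c^2 - 4.0*c - 3.39
(5) = 4 - 5*q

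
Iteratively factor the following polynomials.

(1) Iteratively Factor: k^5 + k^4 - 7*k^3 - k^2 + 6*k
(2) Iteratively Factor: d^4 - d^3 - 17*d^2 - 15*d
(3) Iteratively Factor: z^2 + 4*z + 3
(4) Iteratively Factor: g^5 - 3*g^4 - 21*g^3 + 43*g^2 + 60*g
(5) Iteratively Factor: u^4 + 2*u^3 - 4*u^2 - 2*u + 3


(1) = (k - 1)*(k^4 + 2*k^3 - 5*k^2 - 6*k) = (k - 1)*(k + 3)*(k^3 - k^2 - 2*k) = (k - 2)*(k - 1)*(k + 3)*(k^2 + k) = (k - 2)*(k - 1)*(k + 1)*(k + 3)*(k)
(2) = (d + 1)*(d^3 - 2*d^2 - 15*d) = (d - 5)*(d + 1)*(d^2 + 3*d) = d*(d - 5)*(d + 1)*(d + 3)
(3) = (z + 1)*(z + 3)
(4) = (g - 3)*(g^4 - 21*g^2 - 20*g) = (g - 3)*(g + 1)*(g^3 - g^2 - 20*g) = g*(g - 3)*(g + 1)*(g^2 - g - 20) = g*(g - 3)*(g + 1)*(g + 4)*(g - 5)
(5) = (u - 1)*(u^3 + 3*u^2 - u - 3) = (u - 1)*(u + 1)*(u^2 + 2*u - 3) = (u - 1)^2*(u + 1)*(u + 3)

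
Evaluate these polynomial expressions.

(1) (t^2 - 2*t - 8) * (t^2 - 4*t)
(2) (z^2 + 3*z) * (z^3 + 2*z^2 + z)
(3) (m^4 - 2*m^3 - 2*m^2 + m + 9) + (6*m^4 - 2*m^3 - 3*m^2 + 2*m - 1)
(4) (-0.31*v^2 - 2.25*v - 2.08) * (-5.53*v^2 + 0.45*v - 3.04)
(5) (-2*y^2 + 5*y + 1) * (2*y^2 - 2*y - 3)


(1) = t^4 - 6*t^3 + 32*t
(2) = z^5 + 5*z^4 + 7*z^3 + 3*z^2
(3) = 7*m^4 - 4*m^3 - 5*m^2 + 3*m + 8
(4) = 1.7143*v^4 + 12.303*v^3 + 11.4323*v^2 + 5.904*v + 6.3232
(5) = -4*y^4 + 14*y^3 - 2*y^2 - 17*y - 3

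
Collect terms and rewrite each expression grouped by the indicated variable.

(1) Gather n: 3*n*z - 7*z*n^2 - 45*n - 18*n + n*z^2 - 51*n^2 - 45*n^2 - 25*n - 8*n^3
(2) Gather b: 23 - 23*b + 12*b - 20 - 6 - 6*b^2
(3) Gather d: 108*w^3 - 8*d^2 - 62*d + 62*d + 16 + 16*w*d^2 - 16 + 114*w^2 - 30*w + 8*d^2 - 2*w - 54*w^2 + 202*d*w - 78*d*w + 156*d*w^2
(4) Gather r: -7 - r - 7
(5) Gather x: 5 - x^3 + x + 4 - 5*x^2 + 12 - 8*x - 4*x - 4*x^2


(1) = -8*n^3 + n^2*(-7*z - 96) + n*(z^2 + 3*z - 88)
(2) = -6*b^2 - 11*b - 3
(3) = 16*d^2*w + d*(156*w^2 + 124*w) + 108*w^3 + 60*w^2 - 32*w
(4) = -r - 14
(5) = -x^3 - 9*x^2 - 11*x + 21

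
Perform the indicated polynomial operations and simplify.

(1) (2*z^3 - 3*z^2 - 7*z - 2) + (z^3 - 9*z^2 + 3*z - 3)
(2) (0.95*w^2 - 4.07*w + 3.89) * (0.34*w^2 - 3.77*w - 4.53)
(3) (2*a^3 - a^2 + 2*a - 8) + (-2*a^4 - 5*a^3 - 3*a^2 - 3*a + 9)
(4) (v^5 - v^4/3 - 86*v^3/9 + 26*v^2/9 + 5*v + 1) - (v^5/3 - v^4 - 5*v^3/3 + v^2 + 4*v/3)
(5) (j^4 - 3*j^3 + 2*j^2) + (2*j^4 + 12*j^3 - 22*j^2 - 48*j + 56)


(1) = 3*z^3 - 12*z^2 - 4*z - 5
(2) = 0.323*w^4 - 4.9653*w^3 + 12.363*w^2 + 3.7718*w - 17.6217
(3) = -2*a^4 - 3*a^3 - 4*a^2 - a + 1
(4) = 2*v^5/3 + 2*v^4/3 - 71*v^3/9 + 17*v^2/9 + 11*v/3 + 1
(5) = 3*j^4 + 9*j^3 - 20*j^2 - 48*j + 56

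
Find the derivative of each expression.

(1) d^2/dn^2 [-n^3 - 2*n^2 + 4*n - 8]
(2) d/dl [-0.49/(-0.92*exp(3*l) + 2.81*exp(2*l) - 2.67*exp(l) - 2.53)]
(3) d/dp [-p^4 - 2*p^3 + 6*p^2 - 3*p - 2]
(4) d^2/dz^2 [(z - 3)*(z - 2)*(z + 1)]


(1) = -6*n - 4
(2) = (-1.3524*exp(2*l) + 2.7538*exp(l) - 1.3083)*exp(l)/(0.92*exp(3*l) - 2.81*exp(2*l) + 2.67*exp(l) + 2.53)^2
(3) = -4*p^3 - 6*p^2 + 12*p - 3
(4) = 6*z - 8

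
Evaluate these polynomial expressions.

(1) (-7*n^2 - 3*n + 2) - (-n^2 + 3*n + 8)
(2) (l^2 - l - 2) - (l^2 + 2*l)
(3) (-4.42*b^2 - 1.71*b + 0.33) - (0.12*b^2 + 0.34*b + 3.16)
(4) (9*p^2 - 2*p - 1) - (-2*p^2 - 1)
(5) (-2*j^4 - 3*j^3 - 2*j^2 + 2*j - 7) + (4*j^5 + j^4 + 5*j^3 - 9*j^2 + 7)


(1) = -6*n^2 - 6*n - 6
(2) = -3*l - 2
(3) = -4.54*b^2 - 2.05*b - 2.83
(4) = 11*p^2 - 2*p
(5) = 4*j^5 - j^4 + 2*j^3 - 11*j^2 + 2*j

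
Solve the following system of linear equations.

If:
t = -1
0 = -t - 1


Then:
t = -1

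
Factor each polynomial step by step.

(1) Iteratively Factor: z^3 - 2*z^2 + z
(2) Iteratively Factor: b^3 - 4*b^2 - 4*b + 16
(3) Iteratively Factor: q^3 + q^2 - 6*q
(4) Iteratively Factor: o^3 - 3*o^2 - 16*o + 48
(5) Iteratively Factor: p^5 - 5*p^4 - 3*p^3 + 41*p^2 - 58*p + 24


(1) = (z - 1)*(z^2 - z) = (z - 1)^2*(z)
(2) = (b - 4)*(b^2 - 4) = (b - 4)*(b - 2)*(b + 2)
(3) = (q + 3)*(q^2 - 2*q) = (q - 2)*(q + 3)*(q)
(4) = (o - 3)*(o^2 - 16) = (o - 3)*(o + 4)*(o - 4)
(5) = (p - 2)*(p^4 - 3*p^3 - 9*p^2 + 23*p - 12) = (p - 2)*(p - 1)*(p^3 - 2*p^2 - 11*p + 12) = (p - 2)*(p - 1)*(p + 3)*(p^2 - 5*p + 4) = (p - 4)*(p - 2)*(p - 1)*(p + 3)*(p - 1)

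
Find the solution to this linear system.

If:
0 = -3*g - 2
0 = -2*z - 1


Then:
g = -2/3
z = -1/2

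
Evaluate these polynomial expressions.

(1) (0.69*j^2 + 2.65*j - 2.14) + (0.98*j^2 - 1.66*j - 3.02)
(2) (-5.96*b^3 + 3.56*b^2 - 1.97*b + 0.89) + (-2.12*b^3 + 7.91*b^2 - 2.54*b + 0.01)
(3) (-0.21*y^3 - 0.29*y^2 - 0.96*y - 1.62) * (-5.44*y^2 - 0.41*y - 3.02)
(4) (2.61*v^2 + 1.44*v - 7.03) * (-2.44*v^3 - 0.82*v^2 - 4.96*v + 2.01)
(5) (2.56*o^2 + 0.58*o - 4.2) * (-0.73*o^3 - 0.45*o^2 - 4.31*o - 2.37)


(1) = 1.67*j^2 + 0.99*j - 5.16
(2) = -8.08*b^3 + 11.47*b^2 - 4.51*b + 0.9
(3) = 1.1424*y^5 + 1.6637*y^4 + 5.9755*y^3 + 10.0822*y^2 + 3.5634*y + 4.8924
(4) = -6.3684*v^5 - 5.6538*v^4 + 3.0268*v^3 + 3.8683*v^2 + 37.7632*v - 14.1303
(5) = -1.8688*o^5 - 1.5754*o^4 - 8.2286*o^3 - 6.677*o^2 + 16.7274*o + 9.954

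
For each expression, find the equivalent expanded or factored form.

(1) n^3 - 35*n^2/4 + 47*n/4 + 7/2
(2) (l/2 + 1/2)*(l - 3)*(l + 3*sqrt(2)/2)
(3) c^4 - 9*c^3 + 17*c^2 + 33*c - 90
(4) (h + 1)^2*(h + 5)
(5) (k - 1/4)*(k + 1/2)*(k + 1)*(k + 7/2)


(1) = (n - 7)*(n - 2)*(n + 1/4)
(2) = l^3/2 - l^2 + 3*sqrt(2)*l^2/4 - 3*sqrt(2)*l/2 - 3*l/2 - 9*sqrt(2)/4
(3) = (c - 5)*(c - 3)^2*(c + 2)
(4) = h^3 + 7*h^2 + 11*h + 5
(5) = k^4 + 19*k^3/4 + 9*k^2/2 + 5*k/16 - 7/16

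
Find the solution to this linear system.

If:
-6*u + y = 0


Then:
u = y/6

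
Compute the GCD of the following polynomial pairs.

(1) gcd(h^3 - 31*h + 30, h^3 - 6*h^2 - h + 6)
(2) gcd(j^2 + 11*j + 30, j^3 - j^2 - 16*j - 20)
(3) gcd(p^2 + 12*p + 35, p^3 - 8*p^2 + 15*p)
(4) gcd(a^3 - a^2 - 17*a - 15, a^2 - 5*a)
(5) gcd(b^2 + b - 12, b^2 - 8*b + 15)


(1) = gcd((h - 5)*(h - 1)*(h + 6), (h - 6)*(h - 1)*(h + 1)) = h - 1
(2) = 1
(3) = gcd((p + 5)*(p + 7), p*(p - 5)*(p - 3)) = 1
(4) = gcd((a - 5)*(a + 1)*(a + 3), a*(a - 5)) = a - 5
(5) = b - 3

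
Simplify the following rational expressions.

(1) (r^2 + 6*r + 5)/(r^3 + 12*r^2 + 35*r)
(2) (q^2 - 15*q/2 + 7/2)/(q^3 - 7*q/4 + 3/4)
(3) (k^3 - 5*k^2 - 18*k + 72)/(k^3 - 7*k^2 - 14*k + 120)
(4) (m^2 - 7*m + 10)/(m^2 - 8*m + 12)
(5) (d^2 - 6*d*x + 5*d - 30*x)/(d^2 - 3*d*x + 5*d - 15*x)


(1) = (r + 1)/(r^2 + 7*r)
(2) = (2*q - 14)/(2*q^2 + q - 3)
(3) = (k - 3)/(k - 5)
(4) = (m - 5)/(m - 6)
(5) = (-d + 6*x)/(-d + 3*x)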